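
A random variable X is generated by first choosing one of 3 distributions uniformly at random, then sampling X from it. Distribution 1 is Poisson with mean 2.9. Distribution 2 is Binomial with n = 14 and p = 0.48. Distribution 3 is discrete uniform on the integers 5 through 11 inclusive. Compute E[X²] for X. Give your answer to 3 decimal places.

42.654

For each component E[X²] = Var + (mean)², giving 1: 11.31; 2: 48.6528; 3: 68.
Overall E[X²] = 0.333333·11.31 + 0.333333·48.6528 + 0.333333·68 = 42.6543.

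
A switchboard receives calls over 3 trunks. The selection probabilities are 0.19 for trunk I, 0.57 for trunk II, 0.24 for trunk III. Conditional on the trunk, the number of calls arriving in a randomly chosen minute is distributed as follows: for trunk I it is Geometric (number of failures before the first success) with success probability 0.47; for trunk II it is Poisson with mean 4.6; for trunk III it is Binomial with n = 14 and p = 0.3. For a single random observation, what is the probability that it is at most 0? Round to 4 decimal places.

0.0967

Conditional on each trunk, P(X ≤ 0): I: 0.47; II: 0.0100518; III: 0.00678223.
By total probability, P(X ≤ 0) = 0.19·0.47 + 0.57·0.0100518 + 0.24·0.00678223 = 0.0966573.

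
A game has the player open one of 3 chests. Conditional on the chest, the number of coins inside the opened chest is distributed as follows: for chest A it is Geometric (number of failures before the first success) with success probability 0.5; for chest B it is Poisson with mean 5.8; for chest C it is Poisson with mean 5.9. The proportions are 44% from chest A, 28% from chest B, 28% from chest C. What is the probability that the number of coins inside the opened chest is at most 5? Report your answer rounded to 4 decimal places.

Conditional on each chest, P(X ≤ 5): A: 0.984375; B: 0.478315; C: 0.461873.
By total probability, P(X ≤ 5) = 0.44·0.984375 + 0.28·0.478315 + 0.28·0.461873 = 0.696377.

0.6964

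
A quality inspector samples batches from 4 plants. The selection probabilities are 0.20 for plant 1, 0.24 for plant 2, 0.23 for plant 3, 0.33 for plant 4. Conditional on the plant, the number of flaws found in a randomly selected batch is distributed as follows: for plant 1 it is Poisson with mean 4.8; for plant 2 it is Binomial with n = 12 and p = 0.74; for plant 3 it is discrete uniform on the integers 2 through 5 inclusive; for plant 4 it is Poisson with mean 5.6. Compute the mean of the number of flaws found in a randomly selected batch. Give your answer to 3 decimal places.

Component means — 1: 4.8; 2: 8.88; 3: 3.5; 4: 5.6.
E[X] = 0.2·4.8 + 0.24·8.88 + 0.23·3.5 + 0.33·5.6 = 5.7442.

5.744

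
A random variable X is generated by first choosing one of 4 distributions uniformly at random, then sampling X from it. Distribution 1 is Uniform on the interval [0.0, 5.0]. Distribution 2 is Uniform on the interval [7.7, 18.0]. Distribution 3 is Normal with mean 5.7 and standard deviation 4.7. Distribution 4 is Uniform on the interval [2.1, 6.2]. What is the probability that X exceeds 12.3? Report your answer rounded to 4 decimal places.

0.1584

Conditional on each component, P(X > 12.3): 1: 0; 2: 0.553398; 3: 0.0801214; 4: 0.
By total probability, P(X > 12.3) = 0.25·0 + 0.25·0.553398 + 0.25·0.0801214 + 0.25·0 = 0.15838.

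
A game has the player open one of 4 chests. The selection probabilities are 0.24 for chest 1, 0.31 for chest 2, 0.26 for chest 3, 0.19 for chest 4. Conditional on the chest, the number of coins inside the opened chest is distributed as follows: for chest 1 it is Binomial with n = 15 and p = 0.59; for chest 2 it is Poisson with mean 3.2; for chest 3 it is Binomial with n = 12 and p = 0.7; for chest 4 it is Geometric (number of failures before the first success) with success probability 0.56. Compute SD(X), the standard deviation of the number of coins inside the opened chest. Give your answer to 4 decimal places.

3.6776

Per component, 1: μ=8.85, E[X²]=81.951; 2: μ=3.2, E[X²]=13.44; 3: μ=8.4, E[X²]=73.08; 4: μ=0.785714, E[X²]=2.02041.
E[X] = 0.24·8.85 + 0.31·3.2 + 0.26·8.4 + 0.19·0.785714 = 5.44929.
E[X²] = 0.24·81.951 + 0.31·13.44 + 0.26·73.08 + 0.19·2.02041 = 43.2193.
Var(X) = E[X²] − (E[X])² = 43.2193 − 29.6947 = 13.5246.
SD(X) = √13.5246 = 3.67758.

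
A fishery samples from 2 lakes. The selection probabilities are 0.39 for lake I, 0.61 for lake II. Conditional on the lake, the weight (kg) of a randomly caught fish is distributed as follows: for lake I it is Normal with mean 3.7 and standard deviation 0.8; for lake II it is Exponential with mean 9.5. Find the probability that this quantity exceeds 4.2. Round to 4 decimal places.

Conditional on each lake, P(X > 4.2): I: 0.265986; II: 0.642682.
By total probability, P(X > 4.2) = 0.39·0.265986 + 0.61·0.642682 = 0.49577.

0.4958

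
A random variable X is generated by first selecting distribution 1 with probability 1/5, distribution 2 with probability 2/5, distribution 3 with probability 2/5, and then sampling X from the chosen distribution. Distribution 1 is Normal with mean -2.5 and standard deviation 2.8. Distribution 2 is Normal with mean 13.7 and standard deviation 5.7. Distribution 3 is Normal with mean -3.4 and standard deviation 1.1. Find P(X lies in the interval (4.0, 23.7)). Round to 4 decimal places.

Conditional on each component, P(4.0 < X < 23.7): 1: 0.0101319; 2: 0.915917; 3: 8.64364e-12.
By total probability, P(4.0 < X < 23.7) = 0.2·0.0101319 + 0.4·0.915917 + 0.4·8.64364e-12 = 0.368393.

0.3684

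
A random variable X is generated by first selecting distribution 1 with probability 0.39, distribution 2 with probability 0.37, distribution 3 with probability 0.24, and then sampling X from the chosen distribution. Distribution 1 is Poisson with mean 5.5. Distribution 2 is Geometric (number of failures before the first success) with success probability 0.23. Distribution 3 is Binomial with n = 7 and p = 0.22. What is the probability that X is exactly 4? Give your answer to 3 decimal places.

0.100

Conditional on each component, P(X = 4): 1: 0.155819; 2: 0.080852; 3: 0.0389083.
By total probability, P(X = 4) = 0.39·0.155819 + 0.37·0.080852 + 0.24·0.0389083 = 0.100023.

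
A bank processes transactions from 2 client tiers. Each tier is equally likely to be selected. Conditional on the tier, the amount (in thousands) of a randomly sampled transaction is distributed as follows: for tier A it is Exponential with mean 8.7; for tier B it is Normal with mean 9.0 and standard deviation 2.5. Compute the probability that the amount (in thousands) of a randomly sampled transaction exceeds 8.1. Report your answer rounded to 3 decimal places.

Conditional on each tier, P(X > 8.1): A: 0.394146; B: 0.640576.
By total probability, P(X > 8.1) = 0.5·0.394146 + 0.5·0.640576 = 0.517361.

0.517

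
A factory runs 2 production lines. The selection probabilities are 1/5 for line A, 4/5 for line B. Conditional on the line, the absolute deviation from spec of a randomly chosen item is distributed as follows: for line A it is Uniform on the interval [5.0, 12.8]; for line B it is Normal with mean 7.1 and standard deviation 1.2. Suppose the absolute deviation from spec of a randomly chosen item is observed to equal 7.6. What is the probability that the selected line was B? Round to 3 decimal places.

Likelihoods f(7.6 | ·): A: 0.128205; B: 0.30481.
Posterior ∝ prior × likelihood. Numerator for B: 0.8·0.30481 = 0.243848.
Normalizing constant: 0.2·0.128205 + 0.8·0.30481 = 0.269489.
P(B | observation) = 0.243848 / 0.269489 = 0.904853.

0.905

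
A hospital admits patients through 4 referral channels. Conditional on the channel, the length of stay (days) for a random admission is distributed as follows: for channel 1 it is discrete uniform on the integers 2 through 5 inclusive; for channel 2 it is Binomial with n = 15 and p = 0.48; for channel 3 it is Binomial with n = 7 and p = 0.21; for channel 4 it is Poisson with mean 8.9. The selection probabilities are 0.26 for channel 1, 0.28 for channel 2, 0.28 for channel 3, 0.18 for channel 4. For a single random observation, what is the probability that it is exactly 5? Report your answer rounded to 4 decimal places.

0.1089

Conditional on each channel, P(X = 5): 1: 0.25; 2: 0.11061; 3: 0.00535266; 4: 0.063467.
By total probability, P(X = 5) = 0.26·0.25 + 0.28·0.11061 + 0.28·0.00535266 + 0.18·0.063467 = 0.108894.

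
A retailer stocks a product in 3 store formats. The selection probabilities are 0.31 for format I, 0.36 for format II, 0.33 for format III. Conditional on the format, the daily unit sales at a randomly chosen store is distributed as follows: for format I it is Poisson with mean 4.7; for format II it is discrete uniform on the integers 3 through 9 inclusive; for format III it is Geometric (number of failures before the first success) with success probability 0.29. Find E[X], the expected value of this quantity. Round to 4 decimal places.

4.4249

Component means — I: 4.7; II: 6; III: 2.44828.
E[X] = 0.31·4.7 + 0.36·6 + 0.33·2.44828 = 4.42493.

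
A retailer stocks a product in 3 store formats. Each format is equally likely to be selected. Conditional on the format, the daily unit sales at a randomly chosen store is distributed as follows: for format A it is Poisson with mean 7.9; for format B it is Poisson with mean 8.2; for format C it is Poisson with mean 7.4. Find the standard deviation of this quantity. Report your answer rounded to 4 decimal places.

Per component, A: μ=7.9, E[X²]=70.31; B: μ=8.2, E[X²]=75.44; C: μ=7.4, E[X²]=62.16.
E[X] = 0.333333·7.9 + 0.333333·8.2 + 0.333333·7.4 = 7.83333.
E[X²] = 0.333333·70.31 + 0.333333·75.44 + 0.333333·62.16 = 69.3033.
Var(X) = E[X²] − (E[X])² = 69.3033 − 61.3611 = 7.94222.
SD(X) = √7.94222 = 2.81819.

2.8182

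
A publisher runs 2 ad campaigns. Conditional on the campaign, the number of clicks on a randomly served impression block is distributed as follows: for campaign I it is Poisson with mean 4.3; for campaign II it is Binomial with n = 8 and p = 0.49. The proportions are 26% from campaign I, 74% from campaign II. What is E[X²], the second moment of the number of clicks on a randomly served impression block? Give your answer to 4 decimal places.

18.7759

For each component E[X²] = Var + (mean)², giving I: 22.79; II: 17.3656.
Overall E[X²] = 0.26·22.79 + 0.74·17.3656 = 18.7759.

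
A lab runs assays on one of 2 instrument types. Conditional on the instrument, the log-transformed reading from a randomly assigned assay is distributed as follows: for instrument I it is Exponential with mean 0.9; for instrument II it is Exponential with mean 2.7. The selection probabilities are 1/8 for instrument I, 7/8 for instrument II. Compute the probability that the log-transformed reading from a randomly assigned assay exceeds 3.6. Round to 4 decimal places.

Conditional on each instrument, P(X > 3.6): I: 0.0183156; II: 0.263597.
By total probability, P(X > 3.6) = 0.125·0.0183156 + 0.875·0.263597 = 0.232937.

0.2329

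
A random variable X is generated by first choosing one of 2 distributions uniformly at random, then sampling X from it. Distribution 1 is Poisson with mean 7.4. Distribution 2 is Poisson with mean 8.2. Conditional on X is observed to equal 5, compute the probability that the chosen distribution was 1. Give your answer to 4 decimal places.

0.5712

Likelihoods P(X=5 | ·): 1: 0.113031; 2: 0.0848542.
Posterior ∝ prior × likelihood. Numerator for 1: 0.5·0.113031 = 0.0565156.
Normalizing constant: 0.5·0.113031 + 0.5·0.0848542 = 0.0989427.
P(1 | observation) = 0.0565156 / 0.0989427 = 0.571195.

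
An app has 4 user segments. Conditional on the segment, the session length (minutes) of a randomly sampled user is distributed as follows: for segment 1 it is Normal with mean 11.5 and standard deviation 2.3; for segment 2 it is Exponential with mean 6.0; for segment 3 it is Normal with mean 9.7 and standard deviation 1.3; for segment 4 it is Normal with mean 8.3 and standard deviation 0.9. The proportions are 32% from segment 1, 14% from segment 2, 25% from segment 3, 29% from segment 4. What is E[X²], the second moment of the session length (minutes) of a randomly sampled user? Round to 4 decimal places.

For each component E[X²] = Var + (mean)², giving 1: 137.54; 2: 72; 3: 95.78; 4: 69.7.
Overall E[X²] = 0.32·137.54 + 0.14·72 + 0.25·95.78 + 0.29·69.7 = 98.2508.

98.2508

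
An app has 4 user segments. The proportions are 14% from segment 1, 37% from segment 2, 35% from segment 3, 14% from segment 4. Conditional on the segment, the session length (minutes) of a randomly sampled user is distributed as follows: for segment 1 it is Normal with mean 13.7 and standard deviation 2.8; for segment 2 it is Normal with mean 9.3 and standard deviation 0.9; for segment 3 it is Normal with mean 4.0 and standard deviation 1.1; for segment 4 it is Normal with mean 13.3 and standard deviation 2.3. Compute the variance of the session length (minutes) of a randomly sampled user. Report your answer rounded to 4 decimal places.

16.8823

Per component, 1: μ=13.7, E[X²]=195.53; 2: μ=9.3, E[X²]=87.3; 3: μ=4, E[X²]=17.21; 4: μ=13.3, E[X²]=182.18.
E[X] = 0.14·13.7 + 0.37·9.3 + 0.35·4 + 0.14·13.3 = 8.621.
E[X²] = 0.14·195.53 + 0.37·87.3 + 0.35·17.21 + 0.14·182.18 = 91.2039.
Var(X) = E[X²] − (E[X])² = 91.2039 − 74.3216 = 16.8823.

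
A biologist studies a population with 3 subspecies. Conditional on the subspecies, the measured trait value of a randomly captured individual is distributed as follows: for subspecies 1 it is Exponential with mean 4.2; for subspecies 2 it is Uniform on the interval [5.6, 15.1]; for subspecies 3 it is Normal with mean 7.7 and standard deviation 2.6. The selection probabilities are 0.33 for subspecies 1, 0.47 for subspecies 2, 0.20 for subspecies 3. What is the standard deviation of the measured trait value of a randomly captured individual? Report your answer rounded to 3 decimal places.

Per component, 1: μ=4.2, E[X²]=35.28; 2: μ=10.35, E[X²]=114.643; 3: μ=7.7, E[X²]=66.05.
E[X] = 0.33·4.2 + 0.47·10.35 + 0.2·7.7 = 7.7905.
E[X²] = 0.33·35.28 + 0.47·114.643 + 0.2·66.05 = 78.7348.
Var(X) = E[X²] − (E[X])² = 78.7348 − 60.6919 = 18.0429.
SD(X) = √18.0429 = 4.24769.

4.248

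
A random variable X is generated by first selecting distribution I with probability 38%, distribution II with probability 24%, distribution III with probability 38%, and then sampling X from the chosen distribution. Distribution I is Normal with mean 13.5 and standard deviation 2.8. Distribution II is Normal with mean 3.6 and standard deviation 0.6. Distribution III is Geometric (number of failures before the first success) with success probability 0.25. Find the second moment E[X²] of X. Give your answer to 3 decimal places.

83.411

For each component E[X²] = Var + (mean)², giving I: 190.09; II: 13.32; III: 21.
Overall E[X²] = 0.38·190.09 + 0.24·13.32 + 0.38·21 = 83.411.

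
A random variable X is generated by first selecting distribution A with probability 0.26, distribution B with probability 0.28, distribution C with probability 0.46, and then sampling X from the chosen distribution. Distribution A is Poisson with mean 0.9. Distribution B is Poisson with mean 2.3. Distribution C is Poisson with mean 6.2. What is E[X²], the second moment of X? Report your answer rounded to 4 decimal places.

For each component E[X²] = Var + (mean)², giving A: 1.71; B: 7.59; C: 44.64.
Overall E[X²] = 0.26·1.71 + 0.28·7.59 + 0.46·44.64 = 23.1042.

23.1042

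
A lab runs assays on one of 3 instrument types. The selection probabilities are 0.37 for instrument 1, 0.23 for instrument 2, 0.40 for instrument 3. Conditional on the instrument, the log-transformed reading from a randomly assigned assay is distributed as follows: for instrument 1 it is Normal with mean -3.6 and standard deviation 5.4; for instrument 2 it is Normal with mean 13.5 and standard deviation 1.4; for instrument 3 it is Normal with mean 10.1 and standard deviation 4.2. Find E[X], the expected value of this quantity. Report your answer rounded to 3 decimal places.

Component means — 1: -3.6; 2: 13.5; 3: 10.1.
E[X] = 0.37·-3.6 + 0.23·13.5 + 0.4·10.1 = 5.813.

5.813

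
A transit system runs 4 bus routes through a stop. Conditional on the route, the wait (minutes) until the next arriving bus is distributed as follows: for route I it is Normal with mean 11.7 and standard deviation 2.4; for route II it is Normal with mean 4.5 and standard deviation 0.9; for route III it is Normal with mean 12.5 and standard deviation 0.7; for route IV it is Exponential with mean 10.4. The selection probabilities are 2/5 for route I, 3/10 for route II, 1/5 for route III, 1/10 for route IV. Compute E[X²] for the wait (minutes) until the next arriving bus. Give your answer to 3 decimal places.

For each component E[X²] = Var + (mean)², giving I: 142.65; II: 21.06; III: 156.74; IV: 216.32.
Overall E[X²] = 0.4·142.65 + 0.3·21.06 + 0.2·156.74 + 0.1·216.32 = 116.358.

116.358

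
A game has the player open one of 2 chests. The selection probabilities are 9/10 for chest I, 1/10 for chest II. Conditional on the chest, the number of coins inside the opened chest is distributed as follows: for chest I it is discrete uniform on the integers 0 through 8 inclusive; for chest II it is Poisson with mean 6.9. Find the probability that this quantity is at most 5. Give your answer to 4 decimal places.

Conditional on each chest, P(X ≤ 5): I: 0.666667; II: 0.313662.
By total probability, P(X ≤ 5) = 0.9·0.666667 + 0.1·0.313662 = 0.631366.

0.6314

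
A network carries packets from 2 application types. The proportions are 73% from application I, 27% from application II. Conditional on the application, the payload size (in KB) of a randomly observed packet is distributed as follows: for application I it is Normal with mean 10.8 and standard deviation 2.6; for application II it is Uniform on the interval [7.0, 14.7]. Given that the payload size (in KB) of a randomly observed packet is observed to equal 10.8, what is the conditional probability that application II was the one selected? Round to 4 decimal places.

Likelihoods f(10.8 | ·): I: 0.153439; II: 0.12987.
Posterior ∝ prior × likelihood. Numerator for II: 0.27·0.12987 = 0.0350649.
Normalizing constant: 0.73·0.153439 + 0.27·0.12987 = 0.147076.
P(II | observation) = 0.0350649 / 0.147076 = 0.238414.

0.2384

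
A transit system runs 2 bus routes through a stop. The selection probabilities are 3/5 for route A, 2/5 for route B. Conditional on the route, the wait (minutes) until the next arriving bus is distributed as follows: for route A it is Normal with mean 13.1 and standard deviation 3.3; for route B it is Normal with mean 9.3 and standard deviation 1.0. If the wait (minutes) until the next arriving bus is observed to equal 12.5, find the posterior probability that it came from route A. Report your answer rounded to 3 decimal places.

Likelihoods f(12.5 | ·): A: 0.11891; B: 0.00238409.
Posterior ∝ prior × likelihood. Numerator for A: 0.6·0.11891 = 0.0713459.
Normalizing constant: 0.6·0.11891 + 0.4·0.00238409 = 0.0722995.
P(A | observation) = 0.0713459 / 0.0722995 = 0.98681.

0.987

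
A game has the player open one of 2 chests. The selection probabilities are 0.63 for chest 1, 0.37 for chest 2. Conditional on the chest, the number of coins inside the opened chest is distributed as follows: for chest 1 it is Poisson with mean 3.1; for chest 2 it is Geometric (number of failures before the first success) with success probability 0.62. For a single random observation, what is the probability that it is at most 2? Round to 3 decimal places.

0.602

Conditional on each chest, P(X ≤ 2): 1: 0.401163; 2: 0.945128.
By total probability, P(X ≤ 2) = 0.63·0.401163 + 0.37·0.945128 = 0.60243.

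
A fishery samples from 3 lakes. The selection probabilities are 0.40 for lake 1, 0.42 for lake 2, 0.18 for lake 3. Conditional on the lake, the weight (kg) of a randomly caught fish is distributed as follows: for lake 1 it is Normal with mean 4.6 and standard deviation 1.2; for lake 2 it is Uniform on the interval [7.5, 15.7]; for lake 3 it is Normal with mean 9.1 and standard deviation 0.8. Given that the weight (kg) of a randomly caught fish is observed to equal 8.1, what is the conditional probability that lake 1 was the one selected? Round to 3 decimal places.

0.020

Likelihoods f(8.1 | ·): 1: 0.00472573; 2: 0.121951; 3: 0.228311.
Posterior ∝ prior × likelihood. Numerator for 1: 0.4·0.00472573 = 0.00189029.
Normalizing constant: 0.4·0.00472573 + 0.42·0.121951 + 0.18·0.228311 = 0.0942059.
P(1 | observation) = 0.00189029 / 0.0942059 = 0.0200656.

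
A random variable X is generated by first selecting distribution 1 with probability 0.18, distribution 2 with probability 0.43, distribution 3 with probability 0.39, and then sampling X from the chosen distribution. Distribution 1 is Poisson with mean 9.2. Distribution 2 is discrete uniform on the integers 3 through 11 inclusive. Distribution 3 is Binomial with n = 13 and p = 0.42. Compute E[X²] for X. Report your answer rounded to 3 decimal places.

For each component E[X²] = Var + (mean)², giving 1: 93.84; 2: 55.6667; 3: 32.9784.
Overall E[X²] = 0.18·93.84 + 0.43·55.6667 + 0.39·32.9784 = 53.6894.

53.689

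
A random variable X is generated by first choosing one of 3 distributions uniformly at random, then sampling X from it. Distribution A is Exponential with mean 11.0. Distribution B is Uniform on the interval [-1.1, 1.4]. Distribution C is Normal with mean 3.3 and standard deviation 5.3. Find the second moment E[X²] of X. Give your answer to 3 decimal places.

For each component E[X²] = Var + (mean)², giving A: 242; B: 0.543333; C: 38.98.
Overall E[X²] = 0.333333·242 + 0.333333·0.543333 + 0.333333·38.98 = 93.8411.

93.841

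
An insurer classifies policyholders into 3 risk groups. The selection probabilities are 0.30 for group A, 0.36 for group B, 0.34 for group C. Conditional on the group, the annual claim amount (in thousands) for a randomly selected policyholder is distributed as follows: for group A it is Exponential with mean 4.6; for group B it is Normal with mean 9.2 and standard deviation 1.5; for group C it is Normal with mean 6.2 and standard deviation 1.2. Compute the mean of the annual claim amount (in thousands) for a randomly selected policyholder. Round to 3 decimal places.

6.800

Component means — A: 4.6; B: 9.2; C: 6.2.
E[X] = 0.3·4.6 + 0.36·9.2 + 0.34·6.2 = 6.8.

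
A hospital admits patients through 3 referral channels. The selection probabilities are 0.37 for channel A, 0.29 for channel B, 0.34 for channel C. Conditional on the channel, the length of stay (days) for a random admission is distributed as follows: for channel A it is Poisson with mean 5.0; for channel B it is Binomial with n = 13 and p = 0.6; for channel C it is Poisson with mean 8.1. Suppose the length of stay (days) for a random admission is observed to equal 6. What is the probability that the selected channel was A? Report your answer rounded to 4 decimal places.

0.4079

Likelihoods P(X=6 | ·): A: 0.146223; B: 0.131173; C: 0.119067.
Posterior ∝ prior × likelihood. Numerator for A: 0.37·0.146223 = 0.0541024.
Normalizing constant: 0.37·0.146223 + 0.29·0.131173 + 0.34·0.119067 = 0.132625.
P(A | observation) = 0.0541024 / 0.132625 = 0.407934.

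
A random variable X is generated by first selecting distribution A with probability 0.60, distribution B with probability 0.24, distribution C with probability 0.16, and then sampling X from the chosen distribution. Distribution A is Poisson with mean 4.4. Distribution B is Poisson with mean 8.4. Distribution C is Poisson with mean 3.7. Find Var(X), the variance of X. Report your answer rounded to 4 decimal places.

8.4473

Per component, A: μ=4.4, E[X²]=23.76; B: μ=8.4, E[X²]=78.96; C: μ=3.7, E[X²]=17.39.
E[X] = 0.6·4.4 + 0.24·8.4 + 0.16·3.7 = 5.248.
E[X²] = 0.6·23.76 + 0.24·78.96 + 0.16·17.39 = 35.9888.
Var(X) = E[X²] − (E[X])² = 35.9888 − 27.5415 = 8.4473.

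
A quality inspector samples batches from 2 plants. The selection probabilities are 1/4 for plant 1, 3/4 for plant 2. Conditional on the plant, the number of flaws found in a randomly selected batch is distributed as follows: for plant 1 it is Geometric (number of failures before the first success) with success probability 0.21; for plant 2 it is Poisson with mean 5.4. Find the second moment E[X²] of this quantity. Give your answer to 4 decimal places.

For each component E[X²] = Var + (mean)², giving 1: 32.0658; 2: 34.56.
Overall E[X²] = 0.25·32.0658 + 0.75·34.56 = 33.9364.

33.9364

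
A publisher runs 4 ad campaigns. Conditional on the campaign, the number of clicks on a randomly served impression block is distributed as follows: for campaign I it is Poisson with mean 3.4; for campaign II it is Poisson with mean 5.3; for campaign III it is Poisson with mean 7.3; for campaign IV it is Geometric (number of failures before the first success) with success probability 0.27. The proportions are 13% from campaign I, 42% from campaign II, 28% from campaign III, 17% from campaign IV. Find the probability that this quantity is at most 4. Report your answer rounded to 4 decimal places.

0.4364

Conditional on each campaign, P(X ≤ 4): I: 0.744182; II: 0.389518; III: 0.14734; IV: 0.792693.
By total probability, P(X ≤ 4) = 0.13·0.744182 + 0.42·0.389518 + 0.28·0.14734 + 0.17·0.792693 = 0.436354.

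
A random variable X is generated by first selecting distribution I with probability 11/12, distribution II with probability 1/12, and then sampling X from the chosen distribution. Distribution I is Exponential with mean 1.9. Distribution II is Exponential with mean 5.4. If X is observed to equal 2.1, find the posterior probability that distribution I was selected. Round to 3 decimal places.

0.939

Likelihoods f(2.1 | ·): I: 0.174276; II: 0.12552.
Posterior ∝ prior × likelihood. Numerator for I: 0.916667·0.174276 = 0.159753.
Normalizing constant: 0.916667·0.174276 + 0.0833333·0.12552 = 0.170213.
P(I | observation) = 0.159753 / 0.170213 = 0.938547.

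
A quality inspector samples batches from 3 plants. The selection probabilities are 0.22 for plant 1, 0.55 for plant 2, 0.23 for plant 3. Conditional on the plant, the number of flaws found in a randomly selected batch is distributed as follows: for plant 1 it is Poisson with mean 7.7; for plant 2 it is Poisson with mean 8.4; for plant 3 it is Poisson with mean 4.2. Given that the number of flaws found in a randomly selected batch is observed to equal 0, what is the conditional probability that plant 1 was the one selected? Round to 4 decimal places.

0.0271

Likelihoods P(X=0 | ·): 1: 0.000452827; 2: 0.000224867; 3: 0.0149956.
Posterior ∝ prior × likelihood. Numerator for 1: 0.22·0.000452827 = 9.9622e-05.
Normalizing constant: 0.22·0.000452827 + 0.55·0.000224867 + 0.23·0.0149956 = 0.00367228.
P(1 | observation) = 9.9622e-05 / 0.00367228 = 0.0271281.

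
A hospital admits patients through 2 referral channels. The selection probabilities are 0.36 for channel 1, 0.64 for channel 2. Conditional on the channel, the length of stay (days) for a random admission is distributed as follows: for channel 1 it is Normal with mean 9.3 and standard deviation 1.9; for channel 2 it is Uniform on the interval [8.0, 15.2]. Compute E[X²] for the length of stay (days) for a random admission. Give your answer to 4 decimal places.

121.3192

For each component E[X²] = Var + (mean)², giving 1: 90.1; 2: 138.88.
Overall E[X²] = 0.36·90.1 + 0.64·138.88 = 121.319.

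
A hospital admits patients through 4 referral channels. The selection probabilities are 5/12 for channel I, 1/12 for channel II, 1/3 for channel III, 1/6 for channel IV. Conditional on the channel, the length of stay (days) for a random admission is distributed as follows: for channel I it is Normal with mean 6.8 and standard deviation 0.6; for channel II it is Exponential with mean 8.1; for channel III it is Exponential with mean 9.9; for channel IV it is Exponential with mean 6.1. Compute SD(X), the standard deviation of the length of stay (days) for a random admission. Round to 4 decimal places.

6.8458

Per component, I: μ=6.8, E[X²]=46.6; II: μ=8.1, E[X²]=131.22; III: μ=9.9, E[X²]=196.02; IV: μ=6.1, E[X²]=74.42.
E[X] = 0.416667·6.8 + 0.0833333·8.1 + 0.333333·9.9 + 0.166667·6.1 = 7.825.
E[X²] = 0.416667·46.6 + 0.0833333·131.22 + 0.333333·196.02 + 0.166667·74.42 = 108.095.
Var(X) = E[X²] − (E[X])² = 108.095 − 61.2306 = 46.8644.
SD(X) = √46.8644 = 6.84576.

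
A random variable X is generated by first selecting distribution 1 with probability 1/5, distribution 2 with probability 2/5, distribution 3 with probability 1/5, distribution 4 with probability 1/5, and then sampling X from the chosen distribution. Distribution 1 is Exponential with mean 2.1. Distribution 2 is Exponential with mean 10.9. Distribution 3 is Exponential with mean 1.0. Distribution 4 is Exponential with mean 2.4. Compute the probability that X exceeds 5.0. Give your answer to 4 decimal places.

Conditional on each component, P(X > 5.0): 1: 0.0924625; 2: 0.632095; 3: 0.00673795; 4: 0.124514.
By total probability, P(X > 5.0) = 0.2·0.0924625 + 0.4·0.632095 + 0.2·0.00673795 + 0.2·0.124514 = 0.297581.

0.2976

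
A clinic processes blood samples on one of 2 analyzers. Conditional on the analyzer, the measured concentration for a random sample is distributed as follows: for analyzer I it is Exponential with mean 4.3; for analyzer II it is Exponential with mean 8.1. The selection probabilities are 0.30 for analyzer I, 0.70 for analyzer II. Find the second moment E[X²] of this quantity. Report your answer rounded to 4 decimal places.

102.9480

For each component E[X²] = Var + (mean)², giving I: 36.98; II: 131.22.
Overall E[X²] = 0.3·36.98 + 0.7·131.22 = 102.948.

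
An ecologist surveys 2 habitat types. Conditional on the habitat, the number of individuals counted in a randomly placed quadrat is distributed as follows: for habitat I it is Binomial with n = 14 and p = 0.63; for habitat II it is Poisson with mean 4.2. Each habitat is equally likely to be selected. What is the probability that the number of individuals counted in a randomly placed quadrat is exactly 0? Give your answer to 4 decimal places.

0.0075

Conditional on each habitat, P(X = 0): I: 9.01206e-07; II: 0.0149956.
By total probability, P(X = 0) = 0.5·9.01206e-07 + 0.5·0.0149956 = 0.00749824.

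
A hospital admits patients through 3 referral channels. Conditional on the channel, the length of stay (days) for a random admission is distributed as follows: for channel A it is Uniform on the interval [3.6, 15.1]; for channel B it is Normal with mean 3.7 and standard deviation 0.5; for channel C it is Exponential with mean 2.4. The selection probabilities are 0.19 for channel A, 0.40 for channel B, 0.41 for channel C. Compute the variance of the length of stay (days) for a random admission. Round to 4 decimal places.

11.0216

Per component, A: μ=9.35, E[X²]=98.4433; B: μ=3.7, E[X²]=13.94; C: μ=2.4, E[X²]=11.52.
E[X] = 0.19·9.35 + 0.4·3.7 + 0.41·2.4 = 4.2405.
E[X²] = 0.19·98.4433 + 0.4·13.94 + 0.41·11.52 = 29.0034.
Var(X) = E[X²] − (E[X])² = 29.0034 − 17.9818 = 11.0216.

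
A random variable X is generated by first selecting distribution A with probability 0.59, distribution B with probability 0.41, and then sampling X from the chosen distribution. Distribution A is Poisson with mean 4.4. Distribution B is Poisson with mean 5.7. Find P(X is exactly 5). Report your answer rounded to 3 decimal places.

Conditional on each component, P(X = 5): A: 0.168728; B: 0.16777.
By total probability, P(X = 5) = 0.59·0.168728 + 0.41·0.16777 = 0.168335.

0.168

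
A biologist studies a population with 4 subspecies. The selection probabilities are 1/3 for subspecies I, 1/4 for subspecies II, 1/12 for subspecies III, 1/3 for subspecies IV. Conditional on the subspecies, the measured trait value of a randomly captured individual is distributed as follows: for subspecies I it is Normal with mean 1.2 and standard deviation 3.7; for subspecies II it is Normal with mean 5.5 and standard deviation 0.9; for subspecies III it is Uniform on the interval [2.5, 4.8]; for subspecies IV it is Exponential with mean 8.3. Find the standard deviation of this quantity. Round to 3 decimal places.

Per component, I: μ=1.2, E[X²]=15.13; II: μ=5.5, E[X²]=31.06; III: μ=3.65, E[X²]=13.7633; IV: μ=8.3, E[X²]=137.78.
E[X] = 0.333333·1.2 + 0.25·5.5 + 0.0833333·3.65 + 0.333333·8.3 = 4.84583.
E[X²] = 0.333333·15.13 + 0.25·31.06 + 0.0833333·13.7633 + 0.333333·137.78 = 59.8819.
Var(X) = E[X²] − (E[X])² = 59.8819 − 23.4821 = 36.3998.
SD(X) = √36.3998 = 6.03323.

6.033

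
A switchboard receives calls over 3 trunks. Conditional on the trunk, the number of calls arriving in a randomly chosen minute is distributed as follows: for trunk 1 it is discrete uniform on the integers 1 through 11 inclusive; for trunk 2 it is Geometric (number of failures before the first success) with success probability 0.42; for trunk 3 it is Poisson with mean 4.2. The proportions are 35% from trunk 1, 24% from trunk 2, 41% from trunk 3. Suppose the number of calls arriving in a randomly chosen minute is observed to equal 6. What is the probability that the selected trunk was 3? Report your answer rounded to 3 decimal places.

0.568

Likelihoods P(X=6 | ·): 1: 0.0909091; 2: 0.0159889; 3: 0.114321.
Posterior ∝ prior × likelihood. Numerator for 3: 0.41·0.114321 = 0.0468717.
Normalizing constant: 0.35·0.0909091 + 0.24·0.0159889 + 0.41·0.114321 = 0.0825272.
P(3 | observation) = 0.0468717 / 0.0825272 = 0.567954.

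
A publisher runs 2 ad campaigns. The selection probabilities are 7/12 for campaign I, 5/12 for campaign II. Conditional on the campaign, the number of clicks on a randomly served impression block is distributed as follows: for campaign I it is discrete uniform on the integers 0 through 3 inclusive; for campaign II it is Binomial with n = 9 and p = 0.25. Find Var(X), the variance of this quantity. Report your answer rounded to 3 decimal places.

Per component, I: μ=1.5, E[X²]=3.5; II: μ=2.25, E[X²]=6.75.
E[X] = 0.583333·1.5 + 0.416667·2.25 = 1.8125.
E[X²] = 0.583333·3.5 + 0.416667·6.75 = 4.85417.
Var(X) = E[X²] − (E[X])² = 4.85417 − 3.28516 = 1.56901.

1.569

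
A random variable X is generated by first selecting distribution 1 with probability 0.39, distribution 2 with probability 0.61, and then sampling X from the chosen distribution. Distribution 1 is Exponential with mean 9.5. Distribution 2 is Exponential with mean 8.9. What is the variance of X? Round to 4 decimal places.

83.6012

Per component, 1: μ=9.5, E[X²]=180.5; 2: μ=8.9, E[X²]=158.42.
E[X] = 0.39·9.5 + 0.61·8.9 = 9.134.
E[X²] = 0.39·180.5 + 0.61·158.42 = 167.031.
Var(X) = E[X²] − (E[X])² = 167.031 − 83.43 = 83.6012.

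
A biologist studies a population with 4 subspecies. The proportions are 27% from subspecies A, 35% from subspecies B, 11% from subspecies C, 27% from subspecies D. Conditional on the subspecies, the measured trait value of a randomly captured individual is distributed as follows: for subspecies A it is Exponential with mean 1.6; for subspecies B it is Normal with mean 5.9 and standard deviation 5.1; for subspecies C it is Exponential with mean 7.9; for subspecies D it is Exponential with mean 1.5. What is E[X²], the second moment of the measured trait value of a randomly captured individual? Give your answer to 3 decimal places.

37.615

For each component E[X²] = Var + (mean)², giving A: 5.12; B: 60.82; C: 124.82; D: 4.5.
Overall E[X²] = 0.27·5.12 + 0.35·60.82 + 0.11·124.82 + 0.27·4.5 = 37.6146.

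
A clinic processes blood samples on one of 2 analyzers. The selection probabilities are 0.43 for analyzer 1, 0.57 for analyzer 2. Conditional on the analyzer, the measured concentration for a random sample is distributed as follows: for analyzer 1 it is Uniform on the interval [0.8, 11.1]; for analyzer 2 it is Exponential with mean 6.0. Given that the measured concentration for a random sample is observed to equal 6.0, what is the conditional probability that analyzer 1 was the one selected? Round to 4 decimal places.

0.5443

Likelihoods f(6.0 | ·): 1: 0.0970874; 2: 0.0613132.
Posterior ∝ prior × likelihood. Numerator for 1: 0.43·0.0970874 = 0.0417476.
Normalizing constant: 0.43·0.0970874 + 0.57·0.0613132 = 0.0766961.
P(1 | observation) = 0.0417476 / 0.0766961 = 0.544324.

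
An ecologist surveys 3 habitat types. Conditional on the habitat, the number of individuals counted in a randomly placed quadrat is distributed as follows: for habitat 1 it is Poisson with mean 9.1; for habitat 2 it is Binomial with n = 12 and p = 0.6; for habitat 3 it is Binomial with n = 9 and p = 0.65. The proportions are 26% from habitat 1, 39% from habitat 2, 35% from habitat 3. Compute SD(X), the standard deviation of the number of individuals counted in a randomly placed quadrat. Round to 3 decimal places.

2.405

Per component, 1: μ=9.1, E[X²]=91.91; 2: μ=7.2, E[X²]=54.72; 3: μ=5.85, E[X²]=36.27.
E[X] = 0.26·9.1 + 0.39·7.2 + 0.35·5.85 = 7.2215.
E[X²] = 0.26·91.91 + 0.39·54.72 + 0.35·36.27 = 57.9319.
Var(X) = E[X²] − (E[X])² = 57.9319 − 52.1501 = 5.78184.
SD(X) = √5.78184 = 2.40455.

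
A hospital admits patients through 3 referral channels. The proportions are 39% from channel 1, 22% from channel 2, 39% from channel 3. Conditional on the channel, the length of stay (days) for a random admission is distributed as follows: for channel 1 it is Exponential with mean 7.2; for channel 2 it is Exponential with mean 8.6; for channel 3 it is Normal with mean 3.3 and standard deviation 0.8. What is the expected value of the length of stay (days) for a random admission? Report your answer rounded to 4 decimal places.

Component means — 1: 7.2; 2: 8.6; 3: 3.3.
E[X] = 0.39·7.2 + 0.22·8.6 + 0.39·3.3 = 5.987.

5.9870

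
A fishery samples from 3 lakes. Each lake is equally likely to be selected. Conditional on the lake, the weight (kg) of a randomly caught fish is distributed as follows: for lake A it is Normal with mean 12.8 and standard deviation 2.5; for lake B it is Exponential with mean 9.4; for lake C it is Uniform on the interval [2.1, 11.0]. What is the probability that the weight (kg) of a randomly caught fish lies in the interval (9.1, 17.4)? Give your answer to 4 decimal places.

Conditional on each lake, P(9.1 < X < 17.4): A: 0.897679; B: 0.22274; C: 0.213483.
By total probability, P(9.1 < X < 17.4) = 0.333333·0.897679 + 0.333333·0.22274 + 0.333333·0.213483 = 0.444634.

0.4446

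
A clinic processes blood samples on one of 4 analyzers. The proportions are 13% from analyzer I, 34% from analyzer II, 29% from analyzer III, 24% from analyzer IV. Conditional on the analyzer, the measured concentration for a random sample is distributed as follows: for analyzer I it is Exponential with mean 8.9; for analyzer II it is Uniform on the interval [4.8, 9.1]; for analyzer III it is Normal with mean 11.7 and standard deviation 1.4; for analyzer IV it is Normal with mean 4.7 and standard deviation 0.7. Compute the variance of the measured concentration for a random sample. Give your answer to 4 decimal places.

Per component, I: μ=8.9, E[X²]=158.42; II: μ=6.95, E[X²]=49.8433; III: μ=11.7, E[X²]=138.85; IV: μ=4.7, E[X²]=22.58.
E[X] = 0.13·8.9 + 0.34·6.95 + 0.29·11.7 + 0.24·4.7 = 8.041.
E[X²] = 0.13·158.42 + 0.34·49.8433 + 0.29·138.85 + 0.24·22.58 = 83.227.
Var(X) = E[X²] − (E[X])² = 83.227 − 64.6577 = 18.5694.

18.5694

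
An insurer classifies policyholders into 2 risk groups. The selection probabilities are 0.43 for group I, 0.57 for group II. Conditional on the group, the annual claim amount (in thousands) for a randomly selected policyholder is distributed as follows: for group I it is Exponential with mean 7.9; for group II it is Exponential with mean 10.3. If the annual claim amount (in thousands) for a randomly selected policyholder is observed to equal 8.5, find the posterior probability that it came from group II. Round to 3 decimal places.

0.566

Likelihoods f(8.5 | ·): I: 0.0431613; II: 0.0425368.
Posterior ∝ prior × likelihood. Numerator for II: 0.57·0.0425368 = 0.024246.
Normalizing constant: 0.43·0.0431613 + 0.57·0.0425368 = 0.0428053.
P(II | observation) = 0.024246 / 0.0428053 = 0.566424.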